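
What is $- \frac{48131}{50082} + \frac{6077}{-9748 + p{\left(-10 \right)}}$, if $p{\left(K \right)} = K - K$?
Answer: $- \frac{386764651}{244099668} \approx -1.5845$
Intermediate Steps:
$p{\left(K \right)} = 0$
$- \frac{48131}{50082} + \frac{6077}{-9748 + p{\left(-10 \right)}} = - \frac{48131}{50082} + \frac{6077}{-9748 + 0} = \left(-48131\right) \frac{1}{50082} + \frac{6077}{-9748} = - \frac{48131}{50082} + 6077 \left(- \frac{1}{9748}\right) = - \frac{48131}{50082} - \frac{6077}{9748} = - \frac{386764651}{244099668}$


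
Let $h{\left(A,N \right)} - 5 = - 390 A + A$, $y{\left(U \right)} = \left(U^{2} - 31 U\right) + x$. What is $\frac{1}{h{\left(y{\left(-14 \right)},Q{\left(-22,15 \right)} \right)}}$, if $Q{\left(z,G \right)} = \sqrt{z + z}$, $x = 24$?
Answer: $- \frac{1}{254401} \approx -3.9308 \cdot 10^{-6}$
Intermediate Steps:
$y{\left(U \right)} = 24 + U^{2} - 31 U$ ($y{\left(U \right)} = \left(U^{2} - 31 U\right) + 24 = 24 + U^{2} - 31 U$)
$Q{\left(z,G \right)} = \sqrt{2} \sqrt{z}$ ($Q{\left(z,G \right)} = \sqrt{2 z} = \sqrt{2} \sqrt{z}$)
$h{\left(A,N \right)} = 5 - 389 A$ ($h{\left(A,N \right)} = 5 + \left(- 390 A + A\right) = 5 - 389 A$)
$\frac{1}{h{\left(y{\left(-14 \right)},Q{\left(-22,15 \right)} \right)}} = \frac{1}{5 - 389 \left(24 + \left(-14\right)^{2} - -434\right)} = \frac{1}{5 - 389 \left(24 + 196 + 434\right)} = \frac{1}{5 - 254406} = \frac{1}{-254401} = - \frac{1}{254401}$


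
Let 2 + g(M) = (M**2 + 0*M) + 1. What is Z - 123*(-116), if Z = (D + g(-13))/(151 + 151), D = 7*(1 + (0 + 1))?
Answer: 2154559/151 ≈ 14269.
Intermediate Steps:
D = 14 (D = 7*(1 + 1) = 7*2 = 14)
g(M) = -1 + M**2 (g(M) = -2 + ((M**2 + 0*M) + 1) = -2 + ((M**2 + 0) + 1) = -2 + (M**2 + 1) = -2 + (1 + M**2) = -1 + M**2)
Z = 91/151 (Z = (14 + (-1 + (-13)**2))/(151 + 151) = (14 + (-1 + 169))/302 = (14 + 168)*(1/302) = 182*(1/302) = 91/151 ≈ 0.60265)
Z - 123*(-116) = 91/151 - 123*(-116) = 91/151 + 14268 = 2154559/151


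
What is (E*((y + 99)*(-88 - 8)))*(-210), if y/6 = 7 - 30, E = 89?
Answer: -69975360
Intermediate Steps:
y = -138 (y = 6*(7 - 30) = 6*(-23) = -138)
(E*((y + 99)*(-88 - 8)))*(-210) = (89*((-138 + 99)*(-88 - 8)))*(-210) = (89*(-39*(-96)))*(-210) = (89*3744)*(-210) = 333216*(-210) = -69975360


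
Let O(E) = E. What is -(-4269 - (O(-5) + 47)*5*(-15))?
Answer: 1119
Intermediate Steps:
-(-4269 - (O(-5) + 47)*5*(-15)) = -(-4269 - (-5 + 47)*5*(-15)) = -(-4269 - 42*(-75)) = -(-4269 - 1*(-3150)) = -(-4269 + 3150) = -1*(-1119) = 1119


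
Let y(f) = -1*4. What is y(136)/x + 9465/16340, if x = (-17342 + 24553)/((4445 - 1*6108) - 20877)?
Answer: 308293303/23565548 ≈ 13.082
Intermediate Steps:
y(f) = -4
x = -7211/22540 (x = 7211/((4445 - 6108) - 20877) = 7211/(-1663 - 20877) = 7211/(-22540) = 7211*(-1/22540) = -7211/22540 ≈ -0.31992)
y(136)/x + 9465/16340 = -4/(-7211/22540) + 9465/16340 = -4*(-22540/7211) + 9465*(1/16340) = 90160/7211 + 1893/3268 = 308293303/23565548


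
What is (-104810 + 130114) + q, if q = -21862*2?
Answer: -18420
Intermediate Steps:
q = -43724
(-104810 + 130114) + q = (-104810 + 130114) - 43724 = 25304 - 43724 = -18420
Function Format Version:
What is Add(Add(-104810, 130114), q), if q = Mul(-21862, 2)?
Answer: -18420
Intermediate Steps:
q = -43724
Add(Add(-104810, 130114), q) = Add(Add(-104810, 130114), -43724) = Add(25304, -43724) = -18420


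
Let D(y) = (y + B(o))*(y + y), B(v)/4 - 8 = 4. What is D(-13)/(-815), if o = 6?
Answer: 182/163 ≈ 1.1166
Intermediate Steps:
B(v) = 48 (B(v) = 32 + 4*4 = 32 + 16 = 48)
D(y) = 2*y*(48 + y) (D(y) = (y + 48)*(y + y) = (48 + y)*(2*y) = 2*y*(48 + y))
D(-13)/(-815) = (2*(-13)*(48 - 13))/(-815) = (2*(-13)*35)*(-1/815) = -910*(-1/815) = 182/163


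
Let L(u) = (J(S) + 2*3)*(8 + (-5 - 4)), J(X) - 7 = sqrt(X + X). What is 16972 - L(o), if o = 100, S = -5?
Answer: 16985 + I*sqrt(10) ≈ 16985.0 + 3.1623*I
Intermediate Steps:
J(X) = 7 + sqrt(2)*sqrt(X) (J(X) = 7 + sqrt(X + X) = 7 + sqrt(2*X) = 7 + sqrt(2)*sqrt(X))
L(u) = -13 - I*sqrt(10) (L(u) = ((7 + sqrt(2)*sqrt(-5)) + 2*3)*(8 + (-5 - 4)) = ((7 + sqrt(2)*(I*sqrt(5))) + 6)*(8 - 9) = ((7 + I*sqrt(10)) + 6)*(-1) = (13 + I*sqrt(10))*(-1) = -13 - I*sqrt(10))
16972 - L(o) = 16972 - (-13 - I*sqrt(10)) = 16972 + (13 + I*sqrt(10)) = 16985 + I*sqrt(10)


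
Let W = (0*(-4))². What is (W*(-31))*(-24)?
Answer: 0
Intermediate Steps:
W = 0 (W = 0² = 0)
(W*(-31))*(-24) = (0*(-31))*(-24) = 0*(-24) = 0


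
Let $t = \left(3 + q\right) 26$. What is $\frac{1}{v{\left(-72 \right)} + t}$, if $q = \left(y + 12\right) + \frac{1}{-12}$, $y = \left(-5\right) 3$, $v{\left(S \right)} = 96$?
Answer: $\frac{6}{563} \approx 0.010657$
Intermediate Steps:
$y = -15$
$q = - \frac{37}{12}$ ($q = \left(-15 + 12\right) + \frac{1}{-12} = -3 - \frac{1}{12} = - \frac{37}{12} \approx -3.0833$)
$t = - \frac{13}{6}$ ($t = \left(3 - \frac{37}{12}\right) 26 = \left(- \frac{1}{12}\right) 26 = - \frac{13}{6} \approx -2.1667$)
$\frac{1}{v{\left(-72 \right)} + t} = \frac{1}{96 - \frac{13}{6}} = \frac{1}{\frac{563}{6}} = \frac{6}{563}$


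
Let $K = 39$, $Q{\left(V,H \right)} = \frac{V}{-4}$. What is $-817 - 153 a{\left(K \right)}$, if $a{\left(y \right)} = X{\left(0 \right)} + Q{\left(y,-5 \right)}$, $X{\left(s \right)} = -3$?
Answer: $\frac{4535}{4} \approx 1133.8$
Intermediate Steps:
$Q{\left(V,H \right)} = - \frac{V}{4}$ ($Q{\left(V,H \right)} = V \left(- \frac{1}{4}\right) = - \frac{V}{4}$)
$a{\left(y \right)} = -3 - \frac{y}{4}$
$-817 - 153 a{\left(K \right)} = -817 - 153 \left(-3 - \frac{39}{4}\right) = -817 - - \frac{7803}{4} = -817 + \frac{7803}{4} = \frac{4535}{4}$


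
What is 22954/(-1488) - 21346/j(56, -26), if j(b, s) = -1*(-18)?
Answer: -2681335/2232 ≈ -1201.3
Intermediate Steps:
j(b, s) = 18
22954/(-1488) - 21346/j(56, -26) = 22954/(-1488) - 21346/18 = 22954*(-1/1488) - 21346*1/18 = -11477/744 - 10673/9 = -2681335/2232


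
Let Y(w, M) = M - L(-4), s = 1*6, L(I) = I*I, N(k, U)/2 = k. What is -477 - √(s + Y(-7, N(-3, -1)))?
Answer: -477 - 4*I ≈ -477.0 - 4.0*I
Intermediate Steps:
N(k, U) = 2*k
L(I) = I²
s = 6
Y(w, M) = -16 + M (Y(w, M) = M - 1*(-4)² = M - 1*16 = M - 16 = -16 + M)
-477 - √(s + Y(-7, N(-3, -1))) = -477 - √(6 + (-16 + 2*(-3))) = -477 - √(6 + (-16 - 6)) = -477 - √(6 - 22) = -477 - √(-16) = -477 - 4*I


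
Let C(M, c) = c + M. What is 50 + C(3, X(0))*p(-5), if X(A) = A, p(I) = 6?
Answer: 68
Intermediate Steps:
C(M, c) = M + c
50 + C(3, X(0))*p(-5) = 50 + (3 + 0)*6 = 50 + 3*6 = 50 + 18 = 68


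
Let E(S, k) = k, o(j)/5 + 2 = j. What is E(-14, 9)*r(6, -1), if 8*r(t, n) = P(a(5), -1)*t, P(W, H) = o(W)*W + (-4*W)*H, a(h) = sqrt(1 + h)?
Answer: 405/2 - 81*sqrt(6)/2 ≈ 103.30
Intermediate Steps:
o(j) = -10 + 5*j
P(W, H) = W*(-10 + 5*W) - 4*H*W (P(W, H) = (-10 + 5*W)*W + (-4*W)*H = W*(-10 + 5*W) - 4*H*W)
r(t, n) = t*sqrt(6)*(-6 + 5*sqrt(6))/8 (r(t, n) = ((sqrt(1 + 5)*(-10 - 4*(-1) + 5*sqrt(1 + 5)))*t)/8 = ((sqrt(6)*(-10 + 4 + 5*sqrt(6)))*t)/8 = ((sqrt(6)*(-6 + 5*sqrt(6)))*t)/8 = (t*sqrt(6)*(-6 + 5*sqrt(6)))/8 = t*sqrt(6)*(-6 + 5*sqrt(6))/8)
E(-14, 9)*r(6, -1) = 9*((3/4)*6*(5 - sqrt(6))) = 9*(45/2 - 9*sqrt(6)/2) = 405/2 - 81*sqrt(6)/2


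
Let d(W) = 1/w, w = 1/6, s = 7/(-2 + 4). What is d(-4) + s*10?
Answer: 41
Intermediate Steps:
s = 7/2 ≈ 3.5000
w = 1/6 ≈ 0.16667
d(W) = 6 (d(W) = 1/(1/6) = 6)
d(-4) + s*10 = 6 + (7/2)*10 = 6 + 35 = 41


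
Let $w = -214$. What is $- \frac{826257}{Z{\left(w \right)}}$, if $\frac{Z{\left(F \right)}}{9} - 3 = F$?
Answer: $\frac{275419}{633} \approx 435.1$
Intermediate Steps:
$Z{\left(F \right)} = 27 + 9 F$
$- \frac{826257}{Z{\left(w \right)}} = - \frac{826257}{27 + 9 \left(-214\right)} = - \frac{826257}{27 - 1926} = - \frac{826257}{-1899} = \left(-826257\right) \left(- \frac{1}{1899}\right) = \frac{275419}{633}$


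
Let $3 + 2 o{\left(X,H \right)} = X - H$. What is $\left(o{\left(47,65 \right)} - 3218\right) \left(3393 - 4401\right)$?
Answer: $3254328$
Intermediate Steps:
$o{\left(X,H \right)} = - \frac{3}{2} + \frac{X}{2} - \frac{H}{2}$ ($o{\left(X,H \right)} = - \frac{3}{2} + \frac{X - H}{2} = - \frac{3}{2} - \left(\frac{H}{2} - \frac{X}{2}\right) = - \frac{3}{2} + \frac{X}{2} - \frac{H}{2}$)
$\left(o{\left(47,65 \right)} - 3218\right) \left(3393 - 4401\right) = \left(\left(- \frac{3}{2} + \frac{1}{2} \cdot 47 - \frac{65}{2}\right) - 3218\right) \left(3393 - 4401\right) = \left(\left(- \frac{3}{2} + \frac{47}{2} - \frac{65}{2}\right) - 3218\right) \left(-1008\right) = \left(- \frac{21}{2} - 3218\right) \left(-1008\right) = \left(- \frac{6457}{2}\right) \left(-1008\right) = 3254328$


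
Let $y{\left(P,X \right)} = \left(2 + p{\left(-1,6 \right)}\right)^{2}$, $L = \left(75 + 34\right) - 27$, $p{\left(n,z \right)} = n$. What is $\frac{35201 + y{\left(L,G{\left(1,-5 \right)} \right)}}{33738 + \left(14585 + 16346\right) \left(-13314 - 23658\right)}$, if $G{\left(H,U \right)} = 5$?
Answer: $- \frac{5867}{190591199} \approx -3.0783 \cdot 10^{-5}$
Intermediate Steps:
$L = 82$ ($L = 109 - 27 = 82$)
$y{\left(P,X \right)} = 1$ ($y{\left(P,X \right)} = \left(2 - 1\right)^{2} = 1^{2} = 1$)
$\frac{35201 + y{\left(L,G{\left(1,-5 \right)} \right)}}{33738 + \left(14585 + 16346\right) \left(-13314 - 23658\right)} = \frac{35201 + 1}{33738 + \left(14585 + 16346\right) \left(-13314 - 23658\right)} = \frac{35202}{33738 + 30931 \left(-36972\right)} = \frac{35202}{33738 - 1143580932} = \frac{35202}{-1143547194} = 35202 \left(- \frac{1}{1143547194}\right) = - \frac{5867}{190591199}$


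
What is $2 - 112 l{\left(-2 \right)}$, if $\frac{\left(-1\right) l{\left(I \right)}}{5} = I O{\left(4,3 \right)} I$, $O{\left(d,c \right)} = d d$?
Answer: $35842$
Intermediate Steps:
$O{\left(d,c \right)} = d^{2}$
$l{\left(I \right)} = - 80 I^{2}$ ($l{\left(I \right)} = - 5 I 4^{2} I = - 5 I 16 I = - 5 \cdot 16 I I = - 5 \cdot 16 I^{2} = - 80 I^{2}$)
$2 - 112 l{\left(-2 \right)} = 2 - 112 \left(- 80 \left(-2\right)^{2}\right) = 2 - 112 \left(\left(-80\right) 4\right) = 2 - -35840 = 2 + 35840 = 35842$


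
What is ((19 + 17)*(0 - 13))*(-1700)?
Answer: 795600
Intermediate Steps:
((19 + 17)*(0 - 13))*(-1700) = (36*(-13))*(-1700) = -468*(-1700) = 795600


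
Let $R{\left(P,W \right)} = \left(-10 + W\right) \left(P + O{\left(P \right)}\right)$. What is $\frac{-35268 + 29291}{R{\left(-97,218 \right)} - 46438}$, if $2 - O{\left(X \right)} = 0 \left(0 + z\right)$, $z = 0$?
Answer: $\frac{5977}{66198} \approx 0.09029$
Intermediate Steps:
$O{\left(X \right)} = 2$ ($O{\left(X \right)} = 2 - 0 \left(0 + 0\right) = 2 - 0 \cdot 0 = 2 - 0 = 2 + 0 = 2$)
$R{\left(P,W \right)} = \left(-10 + W\right) \left(2 + P\right)$ ($R{\left(P,W \right)} = \left(-10 + W\right) \left(P + 2\right) = \left(-10 + W\right) \left(2 + P\right)$)
$\frac{-35268 + 29291}{R{\left(-97,218 \right)} - 46438} = \frac{-35268 + 29291}{\left(-20 - -970 + 2 \cdot 218 - 21146\right) - 46438} = - \frac{5977}{\left(-20 + 970 + 436 - 21146\right) - 46438} = - \frac{5977}{-19760 - 46438} = - \frac{5977}{-66198} = \left(-5977\right) \left(- \frac{1}{66198}\right) = \frac{5977}{66198}$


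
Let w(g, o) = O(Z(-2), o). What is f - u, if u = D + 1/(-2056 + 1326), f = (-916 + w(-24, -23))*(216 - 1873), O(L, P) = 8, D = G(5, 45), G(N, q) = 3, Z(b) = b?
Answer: 1098323691/730 ≈ 1.5046e+6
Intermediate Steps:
D = 3
w(g, o) = 8
f = 1504556 (f = (-916 + 8)*(216 - 1873) = -908*(-1657) = 1504556)
u = 2189/730 (u = 3 + 1/(-2056 + 1326) = 3 + 1/(-730) = 3 - 1/730 = 2189/730 ≈ 2.9986)
f - u = 1504556 - 1*2189/730 = 1504556 - 2189/730 = 1098323691/730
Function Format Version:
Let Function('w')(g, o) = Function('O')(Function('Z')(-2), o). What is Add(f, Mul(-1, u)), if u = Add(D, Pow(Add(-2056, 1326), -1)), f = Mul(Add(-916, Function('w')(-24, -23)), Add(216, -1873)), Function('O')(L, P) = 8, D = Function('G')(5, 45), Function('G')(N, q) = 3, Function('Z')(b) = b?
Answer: Rational(1098323691, 730) ≈ 1.5046e+6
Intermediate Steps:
D = 3
Function('w')(g, o) = 8
f = 1504556 (f = Mul(Add(-916, 8), Add(216, -1873)) = Mul(-908, -1657) = 1504556)
u = Rational(2189, 730) (u = Add(3, Pow(Add(-2056, 1326), -1)) = Add(3, Pow(-730, -1)) = Add(3, Rational(-1, 730)) = Rational(2189, 730) ≈ 2.9986)
Add(f, Mul(-1, u)) = Add(1504556, Mul(-1, Rational(2189, 730))) = Add(1504556, Rational(-2189, 730)) = Rational(1098323691, 730)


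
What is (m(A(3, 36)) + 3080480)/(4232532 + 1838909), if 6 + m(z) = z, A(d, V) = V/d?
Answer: 3080486/6071441 ≈ 0.50737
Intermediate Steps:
m(z) = -6 + z
(m(A(3, 36)) + 3080480)/(4232532 + 1838909) = ((-6 + 36/3) + 3080480)/(4232532 + 1838909) = ((-6 + 36*(⅓)) + 3080480)/6071441 = ((-6 + 12) + 3080480)*(1/6071441) = (6 + 3080480)*(1/6071441) = 3080486*(1/6071441) = 3080486/6071441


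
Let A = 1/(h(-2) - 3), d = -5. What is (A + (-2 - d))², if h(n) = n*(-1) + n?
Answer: 64/9 ≈ 7.1111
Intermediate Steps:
h(n) = 0 (h(n) = -n + n = 0)
A = -⅓ (A = 1/(0 - 3) = 1/(-3) = -⅓ ≈ -0.33333)
(A + (-2 - d))² = (-⅓ + (-2 - 1*(-5)))² = (-⅓ + (-2 + 5))² = (-⅓ + 3)² = (8/3)² = 64/9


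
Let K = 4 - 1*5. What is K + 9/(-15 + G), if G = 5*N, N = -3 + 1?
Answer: -34/25 ≈ -1.3600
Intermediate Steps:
N = -2
K = -1 (K = 4 - 5 = -1)
G = -10 (G = 5*(-2) = -10)
K + 9/(-15 + G) = -1 + 9/(-15 - 10) = -1 + 9/(-25) = -1 + 9*(-1/25) = -1 - 9/25 = -34/25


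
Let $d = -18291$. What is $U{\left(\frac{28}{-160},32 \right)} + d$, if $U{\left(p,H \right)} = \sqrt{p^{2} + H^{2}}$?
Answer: $-18291 + \frac{\sqrt{1638449}}{40} \approx -18259.0$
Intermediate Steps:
$U{\left(p,H \right)} = \sqrt{H^{2} + p^{2}}$
$U{\left(\frac{28}{-160},32 \right)} + d = \sqrt{32^{2} + \left(\frac{28}{-160}\right)^{2}} - 18291 = \sqrt{1024 + \left(28 \left(- \frac{1}{160}\right)\right)^{2}} - 18291 = \sqrt{1024 + \left(- \frac{7}{40}\right)^{2}} - 18291 = \sqrt{1024 + \frac{49}{1600}} - 18291 = \sqrt{\frac{1638449}{1600}} - 18291 = \frac{\sqrt{1638449}}{40} - 18291 = -18291 + \frac{\sqrt{1638449}}{40}$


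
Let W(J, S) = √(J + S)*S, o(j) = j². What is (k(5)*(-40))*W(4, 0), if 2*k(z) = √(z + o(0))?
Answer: 0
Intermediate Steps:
W(J, S) = S*√(J + S)
k(z) = √z/2 (k(z) = √(z + 0²)/2 = √(z + 0)/2 = √z/2)
(k(5)*(-40))*W(4, 0) = ((√5/2)*(-40))*(0*√(4 + 0)) = (-20*√5)*(0*√4) = (-20*√5)*(0*2) = -20*√5*0 = 0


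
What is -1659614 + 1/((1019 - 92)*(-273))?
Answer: -420000174595/253071 ≈ -1.6596e+6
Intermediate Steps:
-1659614 + 1/((1019 - 92)*(-273)) = -1659614 + 1/(927*(-273)) = -1659614 + 1/(-253071) = -1659614 - 1/253071 = -420000174595/253071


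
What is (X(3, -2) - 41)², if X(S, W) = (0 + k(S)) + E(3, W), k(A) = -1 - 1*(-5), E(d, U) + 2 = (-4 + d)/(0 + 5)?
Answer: 38416/25 ≈ 1536.6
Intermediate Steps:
E(d, U) = -14/5 + d/5 (E(d, U) = -2 + (-4 + d)/(0 + 5) = -2 + (-4 + d)/5 = -2 + (-4 + d)*(⅕) = -2 + (-⅘ + d/5) = -14/5 + d/5)
k(A) = 4 (k(A) = -1 + 5 = 4)
X(S, W) = 9/5 (X(S, W) = (0 + 4) + (-14/5 + (⅕)*3) = 4 + (-14/5 + ⅗) = 4 - 11/5 = 9/5)
(X(3, -2) - 41)² = (9/5 - 41)² = (-196/5)² = 38416/25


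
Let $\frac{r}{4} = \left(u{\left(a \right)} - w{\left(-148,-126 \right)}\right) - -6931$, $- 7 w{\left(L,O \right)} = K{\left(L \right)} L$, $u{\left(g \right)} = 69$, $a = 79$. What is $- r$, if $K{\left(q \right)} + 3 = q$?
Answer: $- \frac{285392}{7} \approx -40770.0$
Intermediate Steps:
$K{\left(q \right)} = -3 + q$
$w{\left(L,O \right)} = - \frac{L \left(-3 + L\right)}{7}$ ($w{\left(L,O \right)} = - \frac{\left(-3 + L\right) L}{7} = - \frac{L \left(-3 + L\right)}{7}$)
$r = \frac{285392}{7}$ ($r = 4 \left(\left(69 - \frac{1}{7} \left(-148\right) \left(3 - -148\right)\right) - -6931\right) = 4 \left(\left(69 - \frac{1}{7} \left(-148\right) \left(3 + 148\right)\right) + 6931\right) = 4 \left(\left(69 - \frac{1}{7} \left(-148\right) 151\right) + 6931\right) = 4 \left(\left(69 - - \frac{22348}{7}\right) + 6931\right) = 4 \left(\left(69 + \frac{22348}{7}\right) + 6931\right) = 4 \left(\frac{22831}{7} + 6931\right) = 4 \cdot \frac{71348}{7} = \frac{285392}{7} \approx 40770.0$)
$- r = \left(-1\right) \frac{285392}{7} = - \frac{285392}{7}$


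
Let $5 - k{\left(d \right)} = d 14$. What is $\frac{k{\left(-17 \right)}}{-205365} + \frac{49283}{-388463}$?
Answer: $- \frac{3405133268}{26592234665} \approx -0.12805$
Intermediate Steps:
$k{\left(d \right)} = 5 - 14 d$ ($k{\left(d \right)} = 5 - d 14 = 5 - 14 d$)
$\frac{k{\left(-17 \right)}}{-205365} + \frac{49283}{-388463} = \frac{5 - -238}{-205365} + \frac{49283}{-388463} = \left(5 + 238\right) \left(- \frac{1}{205365}\right) + 49283 \left(- \frac{1}{388463}\right) = 243 \left(- \frac{1}{205365}\right) - \frac{49283}{388463} = - \frac{81}{68455} - \frac{49283}{388463} = - \frac{3405133268}{26592234665}$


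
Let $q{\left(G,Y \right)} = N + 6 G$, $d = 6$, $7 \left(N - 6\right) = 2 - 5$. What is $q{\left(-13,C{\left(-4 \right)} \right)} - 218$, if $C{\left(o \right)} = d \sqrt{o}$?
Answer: $- \frac{2033}{7} \approx -290.43$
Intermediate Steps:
$N = \frac{39}{7}$ ($N = 6 + \frac{2 - 5}{7} = 6 + \frac{1}{7} \left(-3\right) = 6 - \frac{3}{7} = \frac{39}{7} \approx 5.5714$)
$C{\left(o \right)} = 6 \sqrt{o}$
$q{\left(G,Y \right)} = \frac{39}{7} + 6 G$
$q{\left(-13,C{\left(-4 \right)} \right)} - 218 = \left(\frac{39}{7} + 6 \left(-13\right)\right) - 218 = \left(\frac{39}{7} - 78\right) - 218 = - \frac{507}{7} - 218 = - \frac{2033}{7}$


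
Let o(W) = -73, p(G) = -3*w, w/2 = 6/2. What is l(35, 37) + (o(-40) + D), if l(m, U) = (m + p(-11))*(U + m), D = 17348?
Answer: 18499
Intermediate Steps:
w = 6 (w = 2*(6/2) = 2*(6*(½)) = 2*3 = 6)
p(G) = -18 (p(G) = -3*6 = -18)
l(m, U) = (-18 + m)*(U + m) (l(m, U) = (m - 18)*(U + m) = (-18 + m)*(U + m))
l(35, 37) + (o(-40) + D) = (35² - 18*37 - 18*35 + 37*35) + (-73 + 17348) = (1225 - 666 - 630 + 1295) + 17275 = 1224 + 17275 = 18499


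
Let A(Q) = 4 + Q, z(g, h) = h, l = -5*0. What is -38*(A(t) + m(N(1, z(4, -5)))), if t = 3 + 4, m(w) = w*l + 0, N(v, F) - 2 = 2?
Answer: -418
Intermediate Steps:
l = 0
N(v, F) = 4 (N(v, F) = 2 + 2 = 4)
m(w) = 0 (m(w) = w*0 + 0 = 0 + 0 = 0)
t = 7
-38*(A(t) + m(N(1, z(4, -5)))) = -38*((4 + 7) + 0) = -38*(11 + 0) = -38*11 = -418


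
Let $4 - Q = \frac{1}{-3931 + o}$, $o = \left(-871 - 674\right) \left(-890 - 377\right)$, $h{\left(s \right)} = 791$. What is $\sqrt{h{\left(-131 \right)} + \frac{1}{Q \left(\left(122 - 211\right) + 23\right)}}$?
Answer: $\frac{\sqrt{52600071495233983215}}{257873055} \approx 28.125$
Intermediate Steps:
$o = 1957515$ ($o = \left(-1545\right) \left(-1267\right) = 1957515$)
$Q = \frac{7814335}{1953584}$ ($Q = 4 - \frac{1}{-3931 + 1957515} = 4 - \frac{1}{1953584} = \frac{7814335}{1953584} \approx 4.0$)
$\sqrt{h{\left(-131 \right)} + \frac{1}{Q \left(\left(122 - 211\right) + 23\right)}} = \sqrt{791 + \frac{1}{\frac{7814335}{1953584} \left(\left(122 - 211\right) + 23\right)}} = \sqrt{791 + \frac{1}{\frac{7814335}{1953584} \left(-89 + 23\right)}} = \sqrt{791 + \frac{1}{\frac{7814335}{1953584} \left(-66\right)}} = \sqrt{791 + \frac{1}{- \frac{257873055}{976792}}} = \sqrt{791 - \frac{976792}{257873055}} = \sqrt{\frac{203976609713}{257873055}} = \frac{\sqrt{52600071495233983215}}{257873055}$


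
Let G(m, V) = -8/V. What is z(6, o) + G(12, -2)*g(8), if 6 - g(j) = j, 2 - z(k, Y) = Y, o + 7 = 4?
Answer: -3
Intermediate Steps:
o = -3 (o = -7 + 4 = -3)
z(k, Y) = 2 - Y
g(j) = 6 - j
z(6, o) + G(12, -2)*g(8) = (2 - 1*(-3)) + (-8/(-2))*(6 - 1*8) = (2 + 3) + (-8*(-½))*(6 - 8) = 5 + 4*(-2) = 5 - 8 = -3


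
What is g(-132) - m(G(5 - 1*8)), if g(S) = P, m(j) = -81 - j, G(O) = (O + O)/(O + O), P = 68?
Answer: 150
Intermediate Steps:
G(O) = 1 (G(O) = (2*O)/((2*O)) = (2*O)*(1/(2*O)) = 1)
g(S) = 68
g(-132) - m(G(5 - 1*8)) = 68 - (-81 - 1*1) = 68 - (-81 - 1) = 68 - 1*(-82) = 68 + 82 = 150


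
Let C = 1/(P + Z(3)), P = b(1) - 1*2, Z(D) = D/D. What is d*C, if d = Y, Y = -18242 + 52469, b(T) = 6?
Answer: 34227/5 ≈ 6845.4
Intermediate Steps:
Z(D) = 1
P = 4 (P = 6 - 1*2 = 6 - 2 = 4)
Y = 34227
C = 1/5 (C = 1/(4 + 1) = 1/5 ≈ 0.20000)
d = 34227
d*C = 34227*(1/5) = 34227/5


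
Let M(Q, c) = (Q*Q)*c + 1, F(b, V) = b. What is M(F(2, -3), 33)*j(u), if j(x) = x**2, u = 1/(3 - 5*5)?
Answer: 133/484 ≈ 0.27479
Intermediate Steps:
u = -1/22 (u = 1/(3 - 25) = 1/(-22) = -1/22 ≈ -0.045455)
M(Q, c) = 1 + c*Q**2 (M(Q, c) = Q**2*c + 1 = c*Q**2 + 1 = 1 + c*Q**2)
M(F(2, -3), 33)*j(u) = (1 + 33*2**2)*(-1/22)**2 = (1 + 33*4)*(1/484) = (1 + 132)*(1/484) = 133*(1/484) = 133/484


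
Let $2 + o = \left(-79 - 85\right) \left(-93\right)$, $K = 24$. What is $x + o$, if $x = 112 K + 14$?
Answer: $17952$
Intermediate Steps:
$o = 15250$ ($o = -2 + \left(-79 - 85\right) \left(-93\right) = -2 - -15252 = -2 + 15252 = 15250$)
$x = 2702$ ($x = 112 \cdot 24 + 14 = 2688 + 14 = 2702$)
$x + o = 2702 + 15250 = 17952$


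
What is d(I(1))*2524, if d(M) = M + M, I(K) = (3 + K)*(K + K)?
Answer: 40384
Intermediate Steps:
I(K) = 2*K*(3 + K) (I(K) = (3 + K)*(2*K) = 2*K*(3 + K))
d(M) = 2*M
d(I(1))*2524 = (2*(2*1*(3 + 1)))*2524 = (2*(2*1*4))*2524 = (2*8)*2524 = 16*2524 = 40384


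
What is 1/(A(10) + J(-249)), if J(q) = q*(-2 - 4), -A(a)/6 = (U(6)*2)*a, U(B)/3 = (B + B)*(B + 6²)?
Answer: -1/179946 ≈ -5.5572e-6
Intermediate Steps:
U(B) = 6*B*(36 + B) (U(B) = 3*((B + B)*(B + 6²)) = 3*((2*B)*(B + 36)) = 3*((2*B)*(36 + B)) = 3*(2*B*(36 + B)) = 6*B*(36 + B))
A(a) = -18144*a (A(a) = -6*(6*6*(36 + 6))*2*a = -6*(6*6*42)*2*a = -6*1512*2*a = -18144*a)
J(q) = -6*q (J(q) = q*(-6) = -6*q)
1/(A(10) + J(-249)) = 1/(-18144*10 - 6*(-249)) = 1/(-181440 + 1494) = 1/(-179946) = -1/179946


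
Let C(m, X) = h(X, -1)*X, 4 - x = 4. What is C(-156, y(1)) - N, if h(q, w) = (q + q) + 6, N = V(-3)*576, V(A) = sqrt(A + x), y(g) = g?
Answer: 8 - 576*I*sqrt(3) ≈ 8.0 - 997.66*I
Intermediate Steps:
x = 0 (x = 4 - 1*4 = 4 - 4 = 0)
V(A) = sqrt(A) (V(A) = sqrt(A + 0) = sqrt(A))
N = 576*I*sqrt(3) (N = sqrt(-3)*576 = (I*sqrt(3))*576 = 576*I*sqrt(3) ≈ 997.66*I)
h(q, w) = 6 + 2*q (h(q, w) = 2*q + 6 = 6 + 2*q)
C(m, X) = X*(6 + 2*X) (C(m, X) = (6 + 2*X)*X = X*(6 + 2*X))
C(-156, y(1)) - N = 2*1*(3 + 1) - 576*I*sqrt(3) = 2*1*4 - 576*I*sqrt(3) = 8 - 576*I*sqrt(3)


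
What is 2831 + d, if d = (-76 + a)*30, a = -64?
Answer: -1369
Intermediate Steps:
d = -4200 (d = (-76 - 64)*30 = -140*30 = -4200)
2831 + d = 2831 - 4200 = -1369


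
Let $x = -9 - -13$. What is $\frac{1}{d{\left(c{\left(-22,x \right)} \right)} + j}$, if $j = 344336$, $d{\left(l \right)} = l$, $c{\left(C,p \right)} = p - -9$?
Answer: $\frac{1}{344349} \approx 2.904 \cdot 10^{-6}$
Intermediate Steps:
$x = 4$ ($x = -9 + 13 = 4$)
$c{\left(C,p \right)} = 9 + p$ ($c{\left(C,p \right)} = p + 9 = 9 + p$)
$\frac{1}{d{\left(c{\left(-22,x \right)} \right)} + j} = \frac{1}{\left(9 + 4\right) + 344336} = \frac{1}{13 + 344336} = \frac{1}{344349}$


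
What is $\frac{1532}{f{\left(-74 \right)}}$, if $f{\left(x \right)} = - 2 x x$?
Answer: $- \frac{383}{2738} \approx -0.13988$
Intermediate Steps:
$f{\left(x \right)} = - 2 x^{2}$
$\frac{1532}{f{\left(-74 \right)}} = \frac{1532}{\left(-2\right) \left(-74\right)^{2}} = \frac{1532}{\left(-2\right) 5476} = \frac{1532}{-10952} = 1532 \left(- \frac{1}{10952}\right) = - \frac{383}{2738}$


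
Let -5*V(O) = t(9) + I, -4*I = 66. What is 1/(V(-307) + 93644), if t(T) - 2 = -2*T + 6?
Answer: 10/936493 ≈ 1.0678e-5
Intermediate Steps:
I = -33/2 (I = -¼*66 = -33/2 ≈ -16.500)
t(T) = 8 - 2*T (t(T) = 2 + (-2*T + 6) = 2 + (6 - 2*T) = 8 - 2*T)
V(O) = 53/10 (V(O) = -((8 - 2*9) - 33/2)/5 = -((8 - 18) - 33/2)/5 = -(-10 - 33/2)/5 = -⅕*(-53/2) = 53/10)
1/(V(-307) + 93644) = 1/(53/10 + 93644) = 1/(936493/10) = 10/936493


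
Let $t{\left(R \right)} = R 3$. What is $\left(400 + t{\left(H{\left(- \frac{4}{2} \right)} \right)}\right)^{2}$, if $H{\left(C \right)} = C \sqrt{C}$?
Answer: $159928 - 4800 i \sqrt{2} \approx 1.5993 \cdot 10^{5} - 6788.2 i$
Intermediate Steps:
$H{\left(C \right)} = C^{\frac{3}{2}}$
$t{\left(R \right)} = 3 R$
$\left(400 + t{\left(H{\left(- \frac{4}{2} \right)} \right)}\right)^{2} = \left(400 + 3 \left(- \frac{4}{2}\right)^{\frac{3}{2}}\right)^{2} = \left(400 + 3 \left(\left(-4\right) \frac{1}{2}\right)^{\frac{3}{2}}\right)^{2} = \left(400 + 3 \left(-2\right)^{\frac{3}{2}}\right)^{2} = \left(400 + 3 \left(- 2 i \sqrt{2}\right)\right)^{2} = \left(400 - 6 i \sqrt{2}\right)^{2}$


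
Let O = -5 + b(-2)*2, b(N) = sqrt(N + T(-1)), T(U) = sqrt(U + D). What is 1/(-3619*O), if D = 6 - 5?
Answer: 5/119427 + 2*I*sqrt(2)/119427 ≈ 4.1867e-5 + 2.3683e-5*I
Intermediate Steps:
D = 1
T(U) = sqrt(1 + U) (T(U) = sqrt(U + 1) = sqrt(1 + U))
b(N) = sqrt(N) (b(N) = sqrt(N + sqrt(1 - 1)) = sqrt(N + sqrt(0)) = sqrt(N + 0) = sqrt(N))
O = -5 + 2*I*sqrt(2) (O = -5 + sqrt(-2)*2 = -5 + (I*sqrt(2))*2 = -5 + 2*I*sqrt(2) ≈ -5.0 + 2.8284*I)
1/(-3619*O) = 1/(-3619*(-5 + 2*I*sqrt(2))) = 1/(18095 - 7238*I*sqrt(2))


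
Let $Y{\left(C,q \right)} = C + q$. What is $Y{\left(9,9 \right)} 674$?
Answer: $12132$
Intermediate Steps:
$Y{\left(9,9 \right)} 674 = \left(9 + 9\right) 674 = 18 \cdot 674 = 12132$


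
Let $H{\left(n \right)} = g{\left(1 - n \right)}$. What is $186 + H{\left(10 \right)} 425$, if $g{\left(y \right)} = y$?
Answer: $-3639$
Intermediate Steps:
$H{\left(n \right)} = 1 - n$
$186 + H{\left(10 \right)} 425 = 186 + \left(1 - 10\right) 425 = 186 - 3825 = -3639$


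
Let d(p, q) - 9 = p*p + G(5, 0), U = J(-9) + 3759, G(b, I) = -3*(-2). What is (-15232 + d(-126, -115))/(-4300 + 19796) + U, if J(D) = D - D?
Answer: 58250123/15496 ≈ 3759.0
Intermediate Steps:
J(D) = 0
G(b, I) = 6
U = 3759 (U = 0 + 3759 = 3759)
d(p, q) = 15 + p² (d(p, q) = 9 + (p*p + 6) = 9 + (p² + 6) = 9 + (6 + p²) = 15 + p²)
(-15232 + d(-126, -115))/(-4300 + 19796) + U = (-15232 + (15 + (-126)²))/(-4300 + 19796) + 3759 = (-15232 + (15 + 15876))/15496 + 3759 = (-15232 + 15891)*(1/15496) + 3759 = 659*(1/15496) + 3759 = 659/15496 + 3759 = 58250123/15496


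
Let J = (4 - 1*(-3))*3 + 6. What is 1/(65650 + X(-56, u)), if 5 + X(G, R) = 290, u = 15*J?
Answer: 1/65935 ≈ 1.5166e-5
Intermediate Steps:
J = 27 (J = (4 + 3)*3 + 6 = 7*3 + 6 = 21 + 6 = 27)
u = 405 (u = 15*27 = 405)
X(G, R) = 285 (X(G, R) = -5 + 290 = 285)
1/(65650 + X(-56, u)) = 1/(65650 + 285) = 1/65935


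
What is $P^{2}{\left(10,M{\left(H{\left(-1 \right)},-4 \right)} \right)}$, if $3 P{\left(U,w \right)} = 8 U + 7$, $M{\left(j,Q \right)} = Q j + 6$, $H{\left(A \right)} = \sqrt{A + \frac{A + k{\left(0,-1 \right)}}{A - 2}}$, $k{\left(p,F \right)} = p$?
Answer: $841$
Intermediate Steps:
$H{\left(A \right)} = \sqrt{A + \frac{A}{-2 + A}}$ ($H{\left(A \right)} = \sqrt{A + \frac{A + 0}{A - 2}} = \sqrt{A + \frac{A}{-2 + A}}$)
$M{\left(j,Q \right)} = 6 + Q j$
$P{\left(U,w \right)} = \frac{7}{3} + \frac{8 U}{3}$ ($P{\left(U,w \right)} = \frac{8 U + 7}{3} = \frac{7 + 8 U}{3} = \frac{7}{3} + \frac{8 U}{3}$)
$P^{2}{\left(10,M{\left(H{\left(-1 \right)},-4 \right)} \right)} = \left(\frac{7}{3} + \frac{8}{3} \cdot 10\right)^{2} = \left(\frac{7}{3} + \frac{80}{3}\right)^{2} = 29^{2} = 841$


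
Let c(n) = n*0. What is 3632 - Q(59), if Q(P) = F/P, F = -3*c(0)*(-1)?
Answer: 3632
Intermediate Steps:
c(n) = 0
F = 0 (F = -3*0*(-1) = 0*(-1) = 0)
Q(P) = 0 (Q(P) = 0/P = 0)
3632 - Q(59) = 3632 - 1*0 = 3632 + 0 = 3632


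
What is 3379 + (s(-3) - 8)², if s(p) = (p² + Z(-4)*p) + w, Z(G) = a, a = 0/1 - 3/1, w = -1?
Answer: 3460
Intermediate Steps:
a = -3 (a = 0*1 - 3*1 = 0 - 3 = -3)
Z(G) = -3
s(p) = -1 + p² - 3*p (s(p) = (p² - 3*p) - 1 = -1 + p² - 3*p)
3379 + (s(-3) - 8)² = 3379 + ((-1 + (-3)² - 3*(-3)) - 8)² = 3379 + ((-1 + 9 + 9) - 8)² = 3379 + (17 - 8)² = 3379 + 9² = 3379 + 81 = 3460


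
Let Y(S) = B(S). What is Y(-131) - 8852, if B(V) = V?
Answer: -8983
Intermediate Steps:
Y(S) = S
Y(-131) - 8852 = -131 - 8852 = -8983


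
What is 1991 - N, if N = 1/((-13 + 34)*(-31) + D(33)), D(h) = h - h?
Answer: 1296142/651 ≈ 1991.0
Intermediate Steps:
D(h) = 0
N = -1/651 (N = 1/((-13 + 34)*(-31) + 0) = 1/(21*(-31) + 0) = 1/(-651 + 0) = 1/(-651) = -1/651 ≈ -0.0015361)
1991 - N = 1991 - 1*(-1/651) = 1991 + 1/651 = 1296142/651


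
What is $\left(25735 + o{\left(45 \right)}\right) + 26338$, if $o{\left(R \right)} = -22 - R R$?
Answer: $50026$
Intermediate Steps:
$o{\left(R \right)} = -22 - R^{2}$
$\left(25735 + o{\left(45 \right)}\right) + 26338 = \left(25735 - 2047\right) + 26338 = 23688 + 26338 = 50026$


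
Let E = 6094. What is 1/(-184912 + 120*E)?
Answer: 1/546368 ≈ 1.8303e-6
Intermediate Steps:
1/(-184912 + 120*E) = 1/(-184912 + 120*6094) = 1/(-184912 + 731280) = 1/546368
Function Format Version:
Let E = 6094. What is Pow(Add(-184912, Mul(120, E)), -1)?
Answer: Rational(1, 546368) ≈ 1.8303e-6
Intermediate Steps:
Pow(Add(-184912, Mul(120, E)), -1) = Pow(Add(-184912, Mul(120, 6094)), -1) = Pow(Add(-184912, 731280), -1) = Pow(546368, -1) = Rational(1, 546368)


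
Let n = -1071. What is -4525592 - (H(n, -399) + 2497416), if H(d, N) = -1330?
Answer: -7021678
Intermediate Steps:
-4525592 - (H(n, -399) + 2497416) = -4525592 - (-1330 + 2497416) = -4525592 - 1*2496086 = -4525592 - 2496086 = -7021678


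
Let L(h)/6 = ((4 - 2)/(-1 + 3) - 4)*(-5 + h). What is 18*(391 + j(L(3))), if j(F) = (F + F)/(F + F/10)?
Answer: 77778/11 ≈ 7070.7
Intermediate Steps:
L(h) = 90 - 18*h (L(h) = 6*(((4 - 2)/(-1 + 3) - 4)*(-5 + h)) = 6*((2/2 - 4)*(-5 + h)) = 6*((2*(½) - 4)*(-5 + h)) = 6*((1 - 4)*(-5 + h)) = 6*(-3*(-5 + h)) = 6*(15 - 3*h) = 90 - 18*h)
j(F) = 20/11 (j(F) = (2*F)/(F + F*(⅒)) = (2*F)/(F + F/10) = (2*F)/((11*F/10)) = (2*F)*(10/(11*F)) = 20/11)
18*(391 + j(L(3))) = 18*(391 + 20/11) = 18*(4321/11) = 77778/11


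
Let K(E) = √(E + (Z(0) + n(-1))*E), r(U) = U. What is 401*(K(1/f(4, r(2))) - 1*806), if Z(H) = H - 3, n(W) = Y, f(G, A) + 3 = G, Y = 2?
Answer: -323206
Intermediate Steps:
f(G, A) = -3 + G
n(W) = 2
Z(H) = -3 + H
K(E) = 0 (K(E) = √(E + ((-3 + 0) + 2)*E) = √(E + (-3 + 2)*E) = √(E - E) = √0 = 0)
401*(K(1/f(4, r(2))) - 1*806) = 401*(0 - 1*806) = 401*(0 - 806) = 401*(-806) = -323206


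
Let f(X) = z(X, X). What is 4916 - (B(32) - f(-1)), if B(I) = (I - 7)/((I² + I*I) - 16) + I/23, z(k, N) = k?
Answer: 229641841/46736 ≈ 4913.6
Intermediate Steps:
f(X) = X
B(I) = I/23 + (-7 + I)/(-16 + 2*I²) (B(I) = (-7 + I)/((I² + I²) - 16) + I*(1/23) = (-7 + I)/(2*I² - 16) + I/23 = (-7 + I)/(-16 + 2*I²) + I/23 = I/23 + (-7 + I)/(-16 + 2*I²))
4916 - (B(32) - f(-1)) = 4916 - ((-161 + 2*32³ + 7*32)/(46*(-8 + 32²)) - 1*(-1)) = 4916 - ((-161 + 2*32768 + 224)/(46*(-8 + 1024)) + 1) = 4916 - ((1/46)*(-161 + 65536 + 224)/1016 + 1) = 4916 - ((1/46)*(1/1016)*65599 + 1) = 4916 - (65599/46736 + 1) = 4916 - 1*112335/46736 = 4916 - 112335/46736 = 229641841/46736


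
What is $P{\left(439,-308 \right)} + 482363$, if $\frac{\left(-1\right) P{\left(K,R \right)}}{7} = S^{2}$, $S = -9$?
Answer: $481796$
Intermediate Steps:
$P{\left(K,R \right)} = -567$ ($P{\left(K,R \right)} = - 7 \left(-9\right)^{2} = \left(-7\right) 81 = -567$)
$P{\left(439,-308 \right)} + 482363 = -567 + 482363 = 481796$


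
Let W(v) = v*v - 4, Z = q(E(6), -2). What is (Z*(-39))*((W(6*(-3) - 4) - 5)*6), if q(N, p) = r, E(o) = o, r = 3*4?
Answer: -1333800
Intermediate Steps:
r = 12
q(N, p) = 12
Z = 12
W(v) = -4 + v² (W(v) = v² - 4 = -4 + v²)
(Z*(-39))*((W(6*(-3) - 4) - 5)*6) = (12*(-39))*(((-4 + (6*(-3) - 4)²) - 5)*6) = -468*((-4 + (-18 - 4)²) - 5)*6 = -468*((-4 + (-22)²) - 5)*6 = -468*((-4 + 484) - 5)*6 = -468*(480 - 5)*6 = -222300*6 = -468*2850 = -1333800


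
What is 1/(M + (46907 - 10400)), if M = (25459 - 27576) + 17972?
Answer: 1/52362 ≈ 1.9098e-5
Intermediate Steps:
M = 15855 (M = -2117 + 17972 = 15855)
1/(M + (46907 - 10400)) = 1/(15855 + (46907 - 10400)) = 1/(15855 + 36507) = 1/52362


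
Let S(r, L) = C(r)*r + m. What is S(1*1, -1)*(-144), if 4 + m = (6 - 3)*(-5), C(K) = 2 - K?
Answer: 2592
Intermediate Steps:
m = -19 (m = -4 + (6 - 3)*(-5) = -4 + 3*(-5) = -4 - 15 = -19)
S(r, L) = -19 + r*(2 - r) (S(r, L) = (2 - r)*r - 19 = r*(2 - r) - 19 = -19 + r*(2 - r))
S(1*1, -1)*(-144) = (-19 - 1*1*(-2 + 1*1))*(-144) = (-19 - 1*1*(-2 + 1))*(-144) = (-19 - 1*1*(-1))*(-144) = (-19 + 1)*(-144) = -18*(-144) = 2592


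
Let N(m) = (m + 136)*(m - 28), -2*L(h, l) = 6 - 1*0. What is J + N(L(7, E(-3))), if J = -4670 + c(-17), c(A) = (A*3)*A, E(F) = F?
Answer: -7926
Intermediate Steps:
L(h, l) = -3 (L(h, l) = -(6 - 1*0)/2 = -(6 + 0)/2 = -1/2*6 = -3)
c(A) = 3*A**2 (c(A) = (3*A)*A = 3*A**2)
N(m) = (-28 + m)*(136 + m) (N(m) = (136 + m)*(-28 + m) = (-28 + m)*(136 + m))
J = -3803 (J = -4670 + 3*(-17)**2 = -4670 + 3*289 = -4670 + 867 = -3803)
J + N(L(7, E(-3))) = -3803 + (-3808 + (-3)**2 + 108*(-3)) = -3803 + (-3808 + 9 - 324) = -3803 - 4123 = -7926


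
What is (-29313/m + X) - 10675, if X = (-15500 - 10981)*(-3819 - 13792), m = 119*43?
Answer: 2386293557959/5117 ≈ 4.6635e+8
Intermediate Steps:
m = 5117
X = 466356891 (X = -26481*(-17611) = 466356891)
(-29313/m + X) - 10675 = (-29313/5117 + 466356891) - 10675 = 2386348181934/5117 - 10675 = 2386293557959/5117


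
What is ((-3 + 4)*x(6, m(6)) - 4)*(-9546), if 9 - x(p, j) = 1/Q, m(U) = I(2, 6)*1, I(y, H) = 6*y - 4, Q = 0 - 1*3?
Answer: -50912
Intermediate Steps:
Q = -3 (Q = 0 - 3 = -3)
I(y, H) = -4 + 6*y
m(U) = 8 (m(U) = (-4 + 6*2)*1 = (-4 + 12)*1 = 8*1 = 8)
x(p, j) = 28/3 (x(p, j) = 9 - 1/(-3) = 9 - 1*(-⅓) = 9 + ⅓ = 28/3)
((-3 + 4)*x(6, m(6)) - 4)*(-9546) = ((-3 + 4)*(28/3) - 4)*(-9546) = (1*(28/3) - 4)*(-9546) = (28/3 - 4)*(-9546) = (16/3)*(-9546) = -50912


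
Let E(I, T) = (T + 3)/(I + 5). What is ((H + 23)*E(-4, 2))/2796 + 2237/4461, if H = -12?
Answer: 722223/1385884 ≈ 0.52113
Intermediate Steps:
E(I, T) = (3 + T)/(5 + I)
((H + 23)*E(-4, 2))/2796 + 2237/4461 = ((-12 + 23)*((3 + 2)/(5 - 4)))/2796 + 2237/4461 = (11*(5/1))*(1/2796) + 2237*(1/4461) = (11*(1*5))*(1/2796) + 2237/4461 = (11*5)*(1/2796) + 2237/4461 = 55*(1/2796) + 2237/4461 = 55/2796 + 2237/4461 = 722223/1385884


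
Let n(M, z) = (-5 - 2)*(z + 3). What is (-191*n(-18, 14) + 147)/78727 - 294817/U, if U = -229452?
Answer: 28459001911/18064067604 ≈ 1.5754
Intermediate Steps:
n(M, z) = -21 - 7*z (n(M, z) = -7*(3 + z) = -21 - 7*z)
(-191*n(-18, 14) + 147)/78727 - 294817/U = (-191*(-21 - 7*14) + 147)/78727 - 294817/(-229452) = (-191*(-21 - 98) + 147)*(1/78727) - 294817*(-1/229452) = (-191*(-119) + 147)*(1/78727) + 294817/229452 = (22729 + 147)*(1/78727) + 294817/229452 = 22876*(1/78727) + 294817/229452 = 22876/78727 + 294817/229452 = 28459001911/18064067604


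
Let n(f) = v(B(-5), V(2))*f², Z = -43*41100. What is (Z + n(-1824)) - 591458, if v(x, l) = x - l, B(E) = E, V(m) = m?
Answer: -25647590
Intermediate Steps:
Z = -1767300
n(f) = -7*f² (n(f) = (-5 - 1*2)*f² = (-5 - 2)*f² = -7*f²)
(Z + n(-1824)) - 591458 = (-1767300 - 7*(-1824)²) - 591458 = (-1767300 - 7*3326976) - 591458 = (-1767300 - 23288832) - 591458 = -25056132 - 591458 = -25647590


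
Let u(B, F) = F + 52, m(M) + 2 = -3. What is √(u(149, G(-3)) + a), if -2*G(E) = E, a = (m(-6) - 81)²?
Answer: √29798/2 ≈ 86.311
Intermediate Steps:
m(M) = -5 (m(M) = -2 - 3 = -5)
a = 7396 (a = (-5 - 81)² = (-86)² = 7396)
G(E) = -E/2
u(B, F) = 52 + F
√(u(149, G(-3)) + a) = √((52 - ½*(-3)) + 7396) = √((52 + 3/2) + 7396) = √(107/2 + 7396) = √(14899/2) = √29798/2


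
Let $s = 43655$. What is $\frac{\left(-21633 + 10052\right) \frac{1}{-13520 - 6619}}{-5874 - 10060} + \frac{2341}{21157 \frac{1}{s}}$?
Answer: $\frac{32794281310540013}{6789171833682} \approx 4830.4$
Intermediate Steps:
$\frac{\left(-21633 + 10052\right) \frac{1}{-13520 - 6619}}{-5874 - 10060} + \frac{2341}{21157 \frac{1}{s}} = \frac{\left(-21633 + 10052\right) \frac{1}{-13520 - 6619}}{-5874 - 10060} + \frac{2341}{21157 \cdot \frac{1}{43655}} = \frac{\left(-11581\right) \frac{1}{-20139}}{-15934} + \frac{2341}{21157 \cdot \frac{1}{43655}} = \left(-11581\right) \left(- \frac{1}{20139}\right) \left(- \frac{1}{15934}\right) + \frac{2341}{\frac{21157}{43655}} = \frac{11581}{20139} \left(- \frac{1}{15934}\right) + 2341 \cdot \frac{43655}{21157} = - \frac{11581}{320894826} + \frac{102196355}{21157} = \frac{32794281310540013}{6789171833682}$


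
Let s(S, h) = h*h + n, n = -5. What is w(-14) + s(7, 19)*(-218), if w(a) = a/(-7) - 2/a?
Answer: -543241/7 ≈ -77606.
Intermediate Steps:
s(S, h) = -5 + h² (s(S, h) = h*h - 5 = h² - 5 = -5 + h²)
w(a) = -2/a - a/7 (w(a) = a*(-⅐) - 2/a = -a/7 - 2/a = -2/a - a/7)
w(-14) + s(7, 19)*(-218) = (-2/(-14) - ⅐*(-14)) + (-5 + 19²)*(-218) = (-2*(-1/14) + 2) + (-5 + 361)*(-218) = (⅐ + 2) + 356*(-218) = 15/7 - 77608 = -543241/7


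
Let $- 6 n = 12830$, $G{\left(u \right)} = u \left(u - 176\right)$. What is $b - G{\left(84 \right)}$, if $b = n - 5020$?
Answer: $\frac{1709}{3} \approx 569.67$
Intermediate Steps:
$G{\left(u \right)} = u \left(-176 + u\right)$
$n = - \frac{6415}{3}$ ($n = \left(- \frac{1}{6}\right) 12830 = - \frac{6415}{3} \approx -2138.3$)
$b = - \frac{21475}{3}$ ($b = - \frac{6415}{3} - 5020 = - \frac{21475}{3} \approx -7158.3$)
$b - G{\left(84 \right)} = - \frac{21475}{3} - 84 \left(-176 + 84\right) = - \frac{21475}{3} - 84 \left(-92\right) = - \frac{21475}{3} - -7728 = - \frac{21475}{3} + 7728 = \frac{1709}{3}$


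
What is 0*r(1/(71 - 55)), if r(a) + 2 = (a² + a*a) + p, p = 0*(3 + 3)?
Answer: 0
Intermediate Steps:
p = 0 (p = 0*6 = 0)
r(a) = -2 + 2*a² (r(a) = -2 + ((a² + a*a) + 0) = -2 + ((a² + a²) + 0) = -2 + (2*a² + 0) = -2 + 2*a²)
0*r(1/(71 - 55)) = 0*(-2 + 2*(1/(71 - 55))²) = 0*(-2 + 2*(1/16)²) = 0*(-2 + 2*(1/256)) = 0*(-2 + 1/128) = 0*(-255/128) = 0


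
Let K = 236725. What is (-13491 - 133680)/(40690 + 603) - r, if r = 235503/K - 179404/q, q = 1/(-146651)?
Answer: -889897259502694886/33823825 ≈ -2.6310e+10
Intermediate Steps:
q = -1/146651 ≈ -6.8189e-6
r = 6228181724782403/236725 (r = 235503/236725 - 179404/(-1/146651) = 235503*(1/236725) - 179404*(-146651) = 235503/236725 + 26309776004 = 6228181724782403/236725 ≈ 2.6310e+10)
(-13491 - 133680)/(40690 + 603) - r = (-13491 - 133680)/(40690 + 603) - 1*6228181724782403/236725 = -147171/41293 - 6228181724782403/236725 = -889897259502694886/33823825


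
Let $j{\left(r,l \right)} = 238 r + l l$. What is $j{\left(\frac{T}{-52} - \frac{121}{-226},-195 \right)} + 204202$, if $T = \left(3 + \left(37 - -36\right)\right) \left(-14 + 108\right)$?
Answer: $\frac{307985966}{1469} \approx 2.0966 \cdot 10^{5}$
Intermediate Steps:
$T = 7144$ ($T = \left(3 + \left(37 + 36\right)\right) 94 = \left(3 + 73\right) 94 = 76 \cdot 94 = 7144$)
$j{\left(r,l \right)} = l^{2} + 238 r$ ($j{\left(r,l \right)} = 238 r + l^{2} = l^{2} + 238 r$)
$j{\left(\frac{T}{-52} - \frac{121}{-226},-195 \right)} + 204202 = \left(\left(-195\right)^{2} + 238 \left(\frac{7144}{-52} - \frac{121}{-226}\right)\right) + 204202 = \left(38025 + 238 \left(7144 \left(- \frac{1}{52}\right) - - \frac{121}{226}\right)\right) + 204202 = \left(38025 + 238 \left(- \frac{1786}{13} + \frac{121}{226}\right)\right) + 204202 = \left(38025 + 238 \left(- \frac{402063}{2938}\right)\right) + 204202 = \left(38025 - \frac{47845497}{1469}\right) + 204202 = \frac{8013228}{1469} + 204202 = \frac{307985966}{1469}$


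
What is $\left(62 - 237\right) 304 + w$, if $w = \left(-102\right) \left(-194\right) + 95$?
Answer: $-33317$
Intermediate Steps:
$w = 19883$ ($w = 19788 + 95 = 19883$)
$\left(62 - 237\right) 304 + w = \left(62 - 237\right) 304 + 19883 = \left(-175\right) 304 + 19883 = -53200 + 19883 = -33317$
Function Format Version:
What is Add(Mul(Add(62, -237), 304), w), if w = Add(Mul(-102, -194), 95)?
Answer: -33317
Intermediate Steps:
w = 19883 (w = Add(19788, 95) = 19883)
Add(Mul(Add(62, -237), 304), w) = Add(Mul(Add(62, -237), 304), 19883) = Add(Mul(-175, 304), 19883) = Add(-53200, 19883) = -33317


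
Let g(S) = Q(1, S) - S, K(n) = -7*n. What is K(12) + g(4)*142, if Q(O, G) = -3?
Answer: -1078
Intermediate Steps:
g(S) = -3 - S
K(12) + g(4)*142 = -7*12 + (-3 - 1*4)*142 = -84 + (-3 - 4)*142 = -84 - 7*142 = -84 - 994 = -1078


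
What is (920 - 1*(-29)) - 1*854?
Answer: 95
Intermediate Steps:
(920 - 1*(-29)) - 1*854 = (920 + 29) - 854 = 949 - 854 = 95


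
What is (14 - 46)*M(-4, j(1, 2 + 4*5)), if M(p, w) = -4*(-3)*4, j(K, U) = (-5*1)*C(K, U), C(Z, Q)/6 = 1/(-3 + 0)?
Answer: -1536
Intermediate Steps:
C(Z, Q) = -2 (C(Z, Q) = 6/(-3 + 0) = 6/(-3) = 6*(-1/3) = -2)
j(K, U) = 10 (j(K, U) = -5*1*(-2) = -5*(-2) = 10)
M(p, w) = 48 (M(p, w) = 12*4 = 48)
(14 - 46)*M(-4, j(1, 2 + 4*5)) = (14 - 46)*48 = -32*48 = -1536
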